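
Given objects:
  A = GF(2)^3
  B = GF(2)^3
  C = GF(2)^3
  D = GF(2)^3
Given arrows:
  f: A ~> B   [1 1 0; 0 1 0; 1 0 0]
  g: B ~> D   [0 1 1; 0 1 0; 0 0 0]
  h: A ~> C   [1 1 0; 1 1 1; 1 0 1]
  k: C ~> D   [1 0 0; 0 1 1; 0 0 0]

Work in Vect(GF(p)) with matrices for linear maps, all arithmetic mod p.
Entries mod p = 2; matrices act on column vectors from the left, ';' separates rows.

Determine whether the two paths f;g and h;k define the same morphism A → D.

Answer: COMMUTES

Derivation:
1) trace f;g:
  e0=[1,0,0] f~>[1,0,1] g~>[1,0,0]
  e1=[0,1,0] f~>[1,1,0] g~>[1,1,0]
  e2=[0,0,1] f~>[0,0,0] g~>[0,0,0]
  composite₁ = [1 1 0; 0 1 0; 0 0 0]
2) trace h;k:
  e0=[1,0,0] h~>[1,1,1] k~>[1,0,0]
  e1=[0,1,0] h~>[1,1,0] k~>[1,1,0]
  e2=[0,0,1] h~>[0,1,1] k~>[0,0,0]
  composite₂ = [1 1 0; 0 1 0; 0 0 0]
Equal? YES — commutes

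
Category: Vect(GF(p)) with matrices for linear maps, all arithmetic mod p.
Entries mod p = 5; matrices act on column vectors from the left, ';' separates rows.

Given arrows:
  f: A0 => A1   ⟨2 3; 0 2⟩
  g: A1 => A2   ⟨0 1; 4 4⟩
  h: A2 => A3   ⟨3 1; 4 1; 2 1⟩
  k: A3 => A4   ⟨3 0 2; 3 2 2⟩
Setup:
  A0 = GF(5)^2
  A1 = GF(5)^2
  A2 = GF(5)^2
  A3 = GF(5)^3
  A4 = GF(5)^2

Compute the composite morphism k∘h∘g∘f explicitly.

  e0=(1,0) f=>(2,0) g=>(0,3) h=>(3,3,3) k=>(0,1)
  e1=(0,1) f=>(3,2) g=>(2,0) h=>(1,3,4) k=>(1,2)
⟦path⟧: ⟨0 1; 1 2⟩

Answer: ⟨0 1; 1 2⟩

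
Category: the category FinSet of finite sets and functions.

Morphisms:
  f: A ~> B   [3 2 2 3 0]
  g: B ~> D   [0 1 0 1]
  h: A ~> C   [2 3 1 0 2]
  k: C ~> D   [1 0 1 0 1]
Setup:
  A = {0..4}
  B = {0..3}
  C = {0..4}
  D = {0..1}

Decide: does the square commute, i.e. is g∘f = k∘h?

Path 1 = f;g:
  0 f~>3 g~>1
  1 f~>2 g~>0
  2 f~>2 g~>0
  3 f~>3 g~>1
  4 f~>0 g~>0
  composite₁ = [1 0 0 1 0]
Path 2 = h;k:
  0 h~>2 k~>1
  1 h~>3 k~>0
  2 h~>1 k~>0
  3 h~>0 k~>1
  4 h~>2 k~>1
  composite₂ = [1 0 0 1 1]
Equal? distinct morphisms ✗

Answer: DOES NOT COMMUTE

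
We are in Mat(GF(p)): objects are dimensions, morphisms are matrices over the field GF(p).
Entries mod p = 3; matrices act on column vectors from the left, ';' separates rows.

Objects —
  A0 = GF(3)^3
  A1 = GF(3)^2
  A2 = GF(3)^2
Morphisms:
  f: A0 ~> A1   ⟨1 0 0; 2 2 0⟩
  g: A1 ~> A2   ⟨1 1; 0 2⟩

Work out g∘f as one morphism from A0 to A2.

Answer: ⟨0 2 0; 1 1 0⟩

Derivation:
  e0=[1,0,0] f~>[1,2] g~>[0,1]
  e1=[0,1,0] f~>[0,2] g~>[2,1]
  e2=[0,0,1] f~>[0,0] g~>[0,0]
result: ⟨0 2 0; 1 1 0⟩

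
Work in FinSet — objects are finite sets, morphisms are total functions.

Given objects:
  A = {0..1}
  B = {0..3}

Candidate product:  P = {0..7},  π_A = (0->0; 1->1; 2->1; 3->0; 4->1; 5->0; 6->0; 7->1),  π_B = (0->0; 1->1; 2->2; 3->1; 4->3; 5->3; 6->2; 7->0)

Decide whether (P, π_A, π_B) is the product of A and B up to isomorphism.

|A|·|B| = 2·4 = 8;  |P| = 8
Check the pairing map k ↦ (π_A(k), π_B(k)):
  0 -> (0,0)
  1 -> (1,1)
  2 -> (1,2)
  3 -> (0,1)
  4 -> (1,3)
  5 -> (0,3)
  6 -> (0,2)
  7 -> (1,0)
distinct pairs in image: 8 / 8 needed
  → bijection onto A×B; projections well-typed.

Answer: VALID PRODUCT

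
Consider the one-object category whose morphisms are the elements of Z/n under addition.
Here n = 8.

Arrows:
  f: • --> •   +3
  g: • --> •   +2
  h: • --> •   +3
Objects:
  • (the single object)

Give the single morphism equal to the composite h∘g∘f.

  0 +3≡3 +2≡5 +3≡0  (mod 8)
composite: +0

Answer: +0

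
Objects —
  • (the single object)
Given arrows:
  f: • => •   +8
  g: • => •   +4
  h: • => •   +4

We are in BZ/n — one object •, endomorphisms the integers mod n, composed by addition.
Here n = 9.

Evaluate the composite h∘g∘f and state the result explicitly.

  0 +8≡8 +4≡3 +4≡7  (mod 9)
⟦path⟧: +7

Answer: +7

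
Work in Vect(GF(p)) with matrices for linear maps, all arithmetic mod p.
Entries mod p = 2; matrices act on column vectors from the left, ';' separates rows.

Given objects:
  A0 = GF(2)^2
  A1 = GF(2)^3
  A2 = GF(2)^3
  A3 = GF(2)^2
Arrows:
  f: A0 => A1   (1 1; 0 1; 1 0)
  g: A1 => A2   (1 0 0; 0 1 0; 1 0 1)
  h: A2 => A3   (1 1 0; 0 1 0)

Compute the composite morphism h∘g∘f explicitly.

Answer: (1 0; 0 1)

Derivation:
  e0=⟨1,0⟩ f=>⟨1,0,1⟩ g=>⟨1,0,0⟩ h=>⟨1,0⟩
  e1=⟨0,1⟩ f=>⟨1,1,0⟩ g=>⟨1,1,1⟩ h=>⟨0,1⟩
composite: (1 0; 0 1)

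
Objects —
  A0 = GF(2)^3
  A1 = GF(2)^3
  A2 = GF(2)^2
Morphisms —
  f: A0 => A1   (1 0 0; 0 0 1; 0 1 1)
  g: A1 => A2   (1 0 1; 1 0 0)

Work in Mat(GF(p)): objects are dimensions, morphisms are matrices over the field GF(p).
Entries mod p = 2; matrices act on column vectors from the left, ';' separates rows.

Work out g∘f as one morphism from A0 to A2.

Answer: (1 1 1; 1 0 0)

Derivation:
  e0=⟨1,0,0⟩ f=>⟨1,0,0⟩ g=>⟨1,1⟩
  e1=⟨0,1,0⟩ f=>⟨0,0,1⟩ g=>⟨1,0⟩
  e2=⟨0,0,1⟩ f=>⟨0,1,1⟩ g=>⟨1,0⟩
composite: (1 1 1; 1 0 0)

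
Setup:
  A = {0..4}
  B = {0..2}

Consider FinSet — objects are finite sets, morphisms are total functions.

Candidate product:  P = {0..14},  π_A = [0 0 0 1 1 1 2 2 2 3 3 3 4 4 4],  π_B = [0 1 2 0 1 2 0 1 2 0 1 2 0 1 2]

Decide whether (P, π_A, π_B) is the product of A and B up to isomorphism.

|A|·|B| = 5·3 = 15;  |P| = 15
Check the pairing map k ↦ (π_A(k), π_B(k)):
  0 ↦ (0,0)
  1 ↦ (0,1)
  2 ↦ (0,2)
  3 ↦ (1,0)
  4 ↦ (1,1)
  5 ↦ (1,2)
  6 ↦ (2,0)
  7 ↦ (2,1)
  8 ↦ (2,2)
  9 ↦ (3,0)
  10 ↦ (3,1)
  11 ↦ (3,2)
  12 ↦ (4,0)
  13 ↦ (4,1)
  14 ↦ (4,2)
distinct pairs in image: 15 / 15 needed
  → bijection onto A×B; projections well-typed.

Answer: VALID PRODUCT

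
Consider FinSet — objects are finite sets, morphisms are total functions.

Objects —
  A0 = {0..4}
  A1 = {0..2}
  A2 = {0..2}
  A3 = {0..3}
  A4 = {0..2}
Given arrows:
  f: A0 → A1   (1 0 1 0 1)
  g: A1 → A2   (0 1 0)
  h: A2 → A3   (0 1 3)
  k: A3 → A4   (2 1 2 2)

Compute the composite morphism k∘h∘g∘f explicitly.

  0 f→1 g→1 h→1 k→1
  1 f→0 g→0 h→0 k→2
  2 f→1 g→1 h→1 k→1
  3 f→0 g→0 h→0 k→2
  4 f→1 g→1 h→1 k→1
result: (1 2 1 2 1)

Answer: (1 2 1 2 1)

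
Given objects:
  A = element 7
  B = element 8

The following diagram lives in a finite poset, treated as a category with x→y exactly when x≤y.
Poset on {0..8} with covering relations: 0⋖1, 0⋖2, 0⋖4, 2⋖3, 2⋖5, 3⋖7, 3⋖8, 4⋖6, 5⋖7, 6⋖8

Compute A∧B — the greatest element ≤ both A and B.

Lower bounds of A=7 and B=8: {0,2,3}
  0 <= 3
  2 <= 3
  3 <= 3
glb = 3

Answer: A∧B = 3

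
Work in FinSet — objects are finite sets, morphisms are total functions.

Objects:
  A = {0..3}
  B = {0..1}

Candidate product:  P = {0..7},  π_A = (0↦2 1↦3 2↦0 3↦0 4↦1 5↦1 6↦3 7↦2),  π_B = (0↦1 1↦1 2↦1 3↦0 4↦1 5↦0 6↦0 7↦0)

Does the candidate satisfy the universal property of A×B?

|A|·|B| = 4·2 = 8;  |P| = 8
Check the pairing map k ↦ (π_A(k), π_B(k)):
  0 ↦ (2,1)
  1 ↦ (3,1)
  2 ↦ (0,1)
  3 ↦ (0,0)
  4 ↦ (1,1)
  5 ↦ (1,0)
  6 ↦ (3,0)
  7 ↦ (2,0)
distinct pairs in image: 8 / 8 needed
  → bijection onto A×B; projections well-typed.

Answer: VALID PRODUCT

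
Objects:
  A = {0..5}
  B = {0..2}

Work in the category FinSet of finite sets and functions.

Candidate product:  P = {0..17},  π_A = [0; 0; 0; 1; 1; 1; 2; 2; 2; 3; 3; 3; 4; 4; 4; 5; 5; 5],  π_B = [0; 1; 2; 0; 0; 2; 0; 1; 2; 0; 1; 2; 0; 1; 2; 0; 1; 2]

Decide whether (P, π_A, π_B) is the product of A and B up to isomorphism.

|A|·|B| = 6·3 = 18;  |P| = 18
Check the pairing map k ↦ (π_A(k), π_B(k)):
  0 -> (0,0)
  1 -> (0,1)
  2 -> (0,2)
  3 -> (1,0)
  4 -> (1,0)  ✗ repeats pair of k=3
  5 -> (1,2)
  6 -> (2,0)
  7 -> (2,1)
  8 -> (2,2)
  9 -> (3,0)
  10 -> (3,1)
  11 -> (3,2)
  12 -> (4,0)
  13 -> (4,1)
  14 -> (4,2)
  15 -> (5,0)
  16 -> (5,1)
  17 -> (5,2)
distinct pairs in image: 17 / 18 needed
  → (1,0) hit at k=3 and k=4

Answer: NOT A VALID PRODUCT — duplicate pair at indices 3,4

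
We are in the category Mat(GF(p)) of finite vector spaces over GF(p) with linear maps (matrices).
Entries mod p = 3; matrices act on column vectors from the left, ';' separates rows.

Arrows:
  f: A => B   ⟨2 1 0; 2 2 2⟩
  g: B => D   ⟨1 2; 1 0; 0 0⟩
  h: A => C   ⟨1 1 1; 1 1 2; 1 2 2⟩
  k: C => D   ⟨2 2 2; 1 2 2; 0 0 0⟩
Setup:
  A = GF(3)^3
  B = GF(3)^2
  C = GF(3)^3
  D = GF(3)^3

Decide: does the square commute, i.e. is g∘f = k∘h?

Along f;g (path 1):
  e0=⟨1,0,0⟩ f=>⟨2,2⟩ g=>⟨0,2,0⟩
  e1=⟨0,1,0⟩ f=>⟨1,2⟩ g=>⟨2,1,0⟩
  e2=⟨0,0,1⟩ f=>⟨0,2⟩ g=>⟨1,0,0⟩
  composite₁ = ⟨0 2 1; 2 1 0; 0 0 0⟩
Along h;k (path 2):
  e0=⟨1,0,0⟩ h=>⟨1,1,1⟩ k=>⟨0,2,0⟩
  e1=⟨0,1,0⟩ h=>⟨1,1,2⟩ k=>⟨2,1,0⟩
  e2=⟨0,0,1⟩ h=>⟨1,2,2⟩ k=>⟨1,0,0⟩
  composite₂ = ⟨0 2 1; 2 1 0; 0 0 0⟩
Equal? equal; square commutes

Answer: COMMUTES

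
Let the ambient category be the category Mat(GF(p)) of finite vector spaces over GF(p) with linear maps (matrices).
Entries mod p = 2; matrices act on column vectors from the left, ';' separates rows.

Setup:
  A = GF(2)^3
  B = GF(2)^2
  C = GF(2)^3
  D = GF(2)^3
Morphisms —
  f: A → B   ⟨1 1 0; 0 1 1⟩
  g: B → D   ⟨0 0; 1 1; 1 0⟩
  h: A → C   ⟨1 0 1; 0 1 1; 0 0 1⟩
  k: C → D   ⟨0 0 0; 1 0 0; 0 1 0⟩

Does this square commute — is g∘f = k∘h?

Answer: DOES NOT COMMUTE

Work:
1) trace f;g:
  e0=⟨1,0,0⟩ f→⟨1,0⟩ g→⟨0,1,1⟩
  e1=⟨0,1,0⟩ f→⟨1,1⟩ g→⟨0,0,1⟩
  e2=⟨0,0,1⟩ f→⟨0,1⟩ g→⟨0,1,0⟩
  ⟦path⟧₁ = ⟨0 0 0; 1 0 1; 1 1 0⟩
2) trace h;k:
  e0=⟨1,0,0⟩ h→⟨1,0,0⟩ k→⟨0,1,0⟩
  e1=⟨0,1,0⟩ h→⟨0,1,0⟩ k→⟨0,0,1⟩
  e2=⟨0,0,1⟩ h→⟨1,1,1⟩ k→⟨0,1,1⟩
  ⟦path⟧₂ = ⟨0 0 0; 1 0 1; 0 1 1⟩
Equal? NO — does not commute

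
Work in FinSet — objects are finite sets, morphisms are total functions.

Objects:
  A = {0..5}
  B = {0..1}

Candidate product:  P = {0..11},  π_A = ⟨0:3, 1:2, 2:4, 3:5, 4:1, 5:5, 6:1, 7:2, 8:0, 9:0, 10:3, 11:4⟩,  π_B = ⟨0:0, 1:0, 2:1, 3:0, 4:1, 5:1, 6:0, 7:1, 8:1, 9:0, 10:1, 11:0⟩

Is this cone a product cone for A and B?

|A|·|B| = 6·2 = 12;  |P| = 12
Check the pairing map k ↦ (π_A(k), π_B(k)):
  0 : (3,0)
  1 : (2,0)
  2 : (4,1)
  3 : (5,0)
  4 : (1,1)
  5 : (5,1)
  6 : (1,0)
  7 : (2,1)
  8 : (0,1)
  9 : (0,0)
  10 : (3,1)
  11 : (4,0)
distinct pairs in image: 12 / 12 needed
  → bijection onto A×B; projections well-typed.

Answer: VALID PRODUCT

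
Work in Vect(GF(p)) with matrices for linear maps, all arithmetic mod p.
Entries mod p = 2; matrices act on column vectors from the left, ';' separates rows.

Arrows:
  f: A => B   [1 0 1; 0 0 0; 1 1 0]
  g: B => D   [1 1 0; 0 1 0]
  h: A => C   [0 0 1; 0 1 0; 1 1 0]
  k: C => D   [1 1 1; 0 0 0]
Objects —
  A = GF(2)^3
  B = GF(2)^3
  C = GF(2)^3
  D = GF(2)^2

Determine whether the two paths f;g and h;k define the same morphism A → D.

Answer: COMMUTES

Work:
1) trace f;g:
  e0=⟨1,0,0⟩ f=>⟨1,0,1⟩ g=>⟨1,0⟩
  e1=⟨0,1,0⟩ f=>⟨0,0,1⟩ g=>⟨0,0⟩
  e2=⟨0,0,1⟩ f=>⟨1,0,0⟩ g=>⟨1,0⟩
  ⟦path⟧₁ = [1 0 1; 0 0 0]
2) trace h;k:
  e0=⟨1,0,0⟩ h=>⟨0,0,1⟩ k=>⟨1,0⟩
  e1=⟨0,1,0⟩ h=>⟨0,1,1⟩ k=>⟨0,0⟩
  e2=⟨0,0,1⟩ h=>⟨1,0,0⟩ k=>⟨1,0⟩
  ⟦path⟧₂ = [1 0 1; 0 0 0]
Equal? same morphism ✓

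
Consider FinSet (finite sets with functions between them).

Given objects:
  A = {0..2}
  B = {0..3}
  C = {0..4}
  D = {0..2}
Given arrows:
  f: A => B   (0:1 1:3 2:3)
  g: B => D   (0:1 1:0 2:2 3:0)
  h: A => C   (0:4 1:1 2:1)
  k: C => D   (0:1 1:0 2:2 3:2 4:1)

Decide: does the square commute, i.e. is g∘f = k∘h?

Answer: DOES NOT COMMUTE

Trace:
Path 1 = f;g:
  0 f=>1 g=>0
  1 f=>3 g=>0
  2 f=>3 g=>0
  result₁ = (0:0 1:0 2:0)
Path 2 = h;k:
  0 h=>4 k=>1
  1 h=>1 k=>0
  2 h=>1 k=>0
  result₂ = (0:1 1:0 2:0)
Equal? NO — does not commute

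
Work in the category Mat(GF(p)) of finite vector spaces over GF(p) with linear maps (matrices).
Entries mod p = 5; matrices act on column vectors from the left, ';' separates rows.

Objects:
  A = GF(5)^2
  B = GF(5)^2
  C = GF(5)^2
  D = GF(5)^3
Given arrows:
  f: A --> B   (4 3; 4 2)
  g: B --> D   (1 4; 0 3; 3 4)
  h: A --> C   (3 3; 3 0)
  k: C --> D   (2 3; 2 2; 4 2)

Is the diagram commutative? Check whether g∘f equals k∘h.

Answer: COMMUTES

Derivation:
Along f;g (path 1):
  e0=⟨1,0⟩ f-->⟨4,4⟩ g-->⟨0,2,3⟩
  e1=⟨0,1⟩ f-->⟨3,2⟩ g-->⟨1,1,2⟩
  ⟦path⟧₁ = (0 1; 2 1; 3 2)
Along h;k (path 2):
  e0=⟨1,0⟩ h-->⟨3,3⟩ k-->⟨0,2,3⟩
  e1=⟨0,1⟩ h-->⟨3,0⟩ k-->⟨1,1,2⟩
  ⟦path⟧₂ = (0 1; 2 1; 3 2)
Equal? same morphism ✓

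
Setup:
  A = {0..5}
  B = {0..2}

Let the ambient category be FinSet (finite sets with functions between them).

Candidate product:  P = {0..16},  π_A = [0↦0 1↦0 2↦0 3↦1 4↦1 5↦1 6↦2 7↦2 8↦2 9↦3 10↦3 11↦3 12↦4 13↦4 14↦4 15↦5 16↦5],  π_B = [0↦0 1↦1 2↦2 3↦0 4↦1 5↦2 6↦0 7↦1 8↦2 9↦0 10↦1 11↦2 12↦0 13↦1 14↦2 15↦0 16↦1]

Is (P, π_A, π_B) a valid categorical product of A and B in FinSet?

|A|·|B| = 6·3 = 18;  |P| = 17
  → cardinalities differ; no bijection possible.

Answer: NOT A VALID PRODUCT — |P|=17 ≠ |A|·|B|=18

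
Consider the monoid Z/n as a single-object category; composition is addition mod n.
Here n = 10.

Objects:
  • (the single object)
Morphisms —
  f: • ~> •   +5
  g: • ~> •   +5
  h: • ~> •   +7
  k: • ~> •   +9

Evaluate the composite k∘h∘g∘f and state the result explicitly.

  0 +5≡5 +5≡0 +7≡7 +9≡6  (mod 10)
⟦path⟧: +6

Answer: +6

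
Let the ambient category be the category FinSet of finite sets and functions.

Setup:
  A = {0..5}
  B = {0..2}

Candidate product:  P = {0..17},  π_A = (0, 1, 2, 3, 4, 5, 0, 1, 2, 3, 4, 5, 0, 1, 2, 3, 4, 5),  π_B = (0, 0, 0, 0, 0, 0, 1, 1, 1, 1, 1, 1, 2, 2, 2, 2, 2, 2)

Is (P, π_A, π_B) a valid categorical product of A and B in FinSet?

Answer: VALID PRODUCT

Trace:
|A|·|B| = 6·3 = 18;  |P| = 18
Check the pairing map k ↦ (π_A(k), π_B(k)):
  0 ↦ (0,0)
  1 ↦ (1,0)
  2 ↦ (2,0)
  3 ↦ (3,0)
  4 ↦ (4,0)
  5 ↦ (5,0)
  6 ↦ (0,1)
  7 ↦ (1,1)
  8 ↦ (2,1)
  9 ↦ (3,1)
  10 ↦ (4,1)
  11 ↦ (5,1)
  12 ↦ (0,2)
  13 ↦ (1,2)
  14 ↦ (2,2)
  15 ↦ (3,2)
  16 ↦ (4,2)
  17 ↦ (5,2)
distinct pairs in image: 18 / 18 needed
  → bijection onto A×B; projections well-typed.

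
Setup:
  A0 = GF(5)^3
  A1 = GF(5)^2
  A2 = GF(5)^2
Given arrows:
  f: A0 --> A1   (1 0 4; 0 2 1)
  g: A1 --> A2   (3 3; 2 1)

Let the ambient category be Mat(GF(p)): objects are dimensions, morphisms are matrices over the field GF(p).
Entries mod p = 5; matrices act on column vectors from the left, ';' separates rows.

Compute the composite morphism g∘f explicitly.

  e0=(1,0,0) f-->(1,0) g-->(3,2)
  e1=(0,1,0) f-->(0,2) g-->(1,2)
  e2=(0,0,1) f-->(4,1) g-->(0,4)
result: (3 1 0; 2 2 4)

Answer: (3 1 0; 2 2 4)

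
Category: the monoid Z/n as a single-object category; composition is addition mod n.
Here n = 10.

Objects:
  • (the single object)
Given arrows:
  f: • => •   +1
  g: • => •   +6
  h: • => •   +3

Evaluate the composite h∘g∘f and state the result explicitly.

Answer: +0

Trace:
  0 +1≡1 +6≡7 +3≡0  (mod 10)
result: +0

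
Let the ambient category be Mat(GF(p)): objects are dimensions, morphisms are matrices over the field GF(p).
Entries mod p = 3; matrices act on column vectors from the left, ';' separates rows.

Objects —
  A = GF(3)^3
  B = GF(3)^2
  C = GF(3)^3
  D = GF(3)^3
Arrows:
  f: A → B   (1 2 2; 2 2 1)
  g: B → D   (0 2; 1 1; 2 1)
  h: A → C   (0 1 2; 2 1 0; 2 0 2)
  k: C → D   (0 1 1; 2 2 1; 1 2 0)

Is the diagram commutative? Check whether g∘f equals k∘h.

Along f;g (path 1):
  e0=(1,0,0) f→(1,2) g→(1,0,1)
  e1=(0,1,0) f→(2,2) g→(1,1,0)
  e2=(0,0,1) f→(2,1) g→(2,0,2)
  ⟦path⟧₁ = (1 1 2; 0 1 0; 1 0 2)
Along h;k (path 2):
  e0=(1,0,0) h→(0,2,2) k→(1,0,1)
  e1=(0,1,0) h→(1,1,0) k→(1,1,0)
  e2=(0,0,1) h→(2,0,2) k→(2,0,2)
  ⟦path⟧₂ = (1 1 2; 0 1 0; 1 0 2)
Equal? same morphism ✓

Answer: COMMUTES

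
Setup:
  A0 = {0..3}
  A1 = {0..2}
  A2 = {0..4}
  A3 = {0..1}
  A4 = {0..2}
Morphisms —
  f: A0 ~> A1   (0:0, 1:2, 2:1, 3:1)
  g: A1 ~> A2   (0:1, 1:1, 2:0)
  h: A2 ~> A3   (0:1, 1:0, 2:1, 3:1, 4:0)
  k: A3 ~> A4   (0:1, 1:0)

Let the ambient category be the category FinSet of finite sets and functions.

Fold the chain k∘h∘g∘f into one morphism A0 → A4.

Answer: (0:1, 1:0, 2:1, 3:1)

Work:
  0 f~>0 g~>1 h~>0 k~>1
  1 f~>2 g~>0 h~>1 k~>0
  2 f~>1 g~>1 h~>0 k~>1
  3 f~>1 g~>1 h~>0 k~>1
result: (0:1, 1:0, 2:1, 3:1)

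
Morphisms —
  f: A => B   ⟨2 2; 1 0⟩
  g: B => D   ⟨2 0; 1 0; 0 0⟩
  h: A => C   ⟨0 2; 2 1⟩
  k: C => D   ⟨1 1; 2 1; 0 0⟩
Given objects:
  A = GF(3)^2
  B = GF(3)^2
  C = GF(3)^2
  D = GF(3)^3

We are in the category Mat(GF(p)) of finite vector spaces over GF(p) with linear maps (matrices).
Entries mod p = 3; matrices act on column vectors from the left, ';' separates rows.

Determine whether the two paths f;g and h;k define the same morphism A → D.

Along f;g (path 1):
  e0=(1,0) f=>(2,1) g=>(1,2,0)
  e1=(0,1) f=>(2,0) g=>(1,2,0)
  composite₁ = ⟨1 1; 2 2; 0 0⟩
Along h;k (path 2):
  e0=(1,0) h=>(0,2) k=>(2,2,0)
  e1=(0,1) h=>(2,1) k=>(0,2,0)
  composite₂ = ⟨2 0; 2 2; 0 0⟩
Equal? differ; not commutative

Answer: DOES NOT COMMUTE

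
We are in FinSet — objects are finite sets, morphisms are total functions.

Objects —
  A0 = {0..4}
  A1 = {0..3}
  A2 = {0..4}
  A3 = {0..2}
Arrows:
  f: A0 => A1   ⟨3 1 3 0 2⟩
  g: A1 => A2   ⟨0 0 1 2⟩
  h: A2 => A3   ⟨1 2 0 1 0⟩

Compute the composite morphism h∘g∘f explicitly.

Answer: ⟨0 1 0 1 2⟩

Work:
  0 f=>3 g=>2 h=>0
  1 f=>1 g=>0 h=>1
  2 f=>3 g=>2 h=>0
  3 f=>0 g=>0 h=>1
  4 f=>2 g=>1 h=>2
composite: ⟨0 1 0 1 2⟩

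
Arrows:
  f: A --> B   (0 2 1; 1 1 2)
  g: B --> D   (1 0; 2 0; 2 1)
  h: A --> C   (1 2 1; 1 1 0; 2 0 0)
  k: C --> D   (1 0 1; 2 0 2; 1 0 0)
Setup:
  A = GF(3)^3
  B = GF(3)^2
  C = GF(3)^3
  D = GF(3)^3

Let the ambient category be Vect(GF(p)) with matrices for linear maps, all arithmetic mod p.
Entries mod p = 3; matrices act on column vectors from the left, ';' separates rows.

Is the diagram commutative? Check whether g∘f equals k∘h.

Answer: COMMUTES

Trace:
Along f;g (path 1):
  e0=(1,0,0) f-->(0,1) g-->(0,0,1)
  e1=(0,1,0) f-->(2,1) g-->(2,1,2)
  e2=(0,0,1) f-->(1,2) g-->(1,2,1)
  ⟦path⟧₁ = (0 2 1; 0 1 2; 1 2 1)
Along h;k (path 2):
  e0=(1,0,0) h-->(1,1,2) k-->(0,0,1)
  e1=(0,1,0) h-->(2,1,0) k-->(2,1,2)
  e2=(0,0,1) h-->(1,0,0) k-->(1,2,1)
  ⟦path⟧₂ = (0 2 1; 0 1 2; 1 2 1)
Equal? YES — commutes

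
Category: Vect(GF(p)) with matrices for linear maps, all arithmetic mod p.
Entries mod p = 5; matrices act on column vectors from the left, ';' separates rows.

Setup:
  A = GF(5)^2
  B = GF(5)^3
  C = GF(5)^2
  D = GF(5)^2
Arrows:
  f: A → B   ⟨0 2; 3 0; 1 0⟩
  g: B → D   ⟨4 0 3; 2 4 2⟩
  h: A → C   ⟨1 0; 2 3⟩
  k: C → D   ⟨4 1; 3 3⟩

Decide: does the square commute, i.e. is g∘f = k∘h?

1) trace f;g:
  e0=[1,0] f→[0,3,1] g→[3,4]
  e1=[0,1] f→[2,0,0] g→[3,4]
  composite₁ = ⟨3 3; 4 4⟩
2) trace h;k:
  e0=[1,0] h→[1,2] k→[1,4]
  e1=[0,1] h→[0,3] k→[3,4]
  composite₂ = ⟨1 3; 4 4⟩
Equal? distinct morphisms ✗

Answer: DOES NOT COMMUTE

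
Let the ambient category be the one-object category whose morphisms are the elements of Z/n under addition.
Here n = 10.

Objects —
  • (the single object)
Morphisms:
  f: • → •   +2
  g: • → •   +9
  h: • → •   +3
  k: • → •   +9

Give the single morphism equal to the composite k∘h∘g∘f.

Answer: +3

Derivation:
  0 +2≡2 +9≡1 +3≡4 +9≡3  (mod 10)
composite: +3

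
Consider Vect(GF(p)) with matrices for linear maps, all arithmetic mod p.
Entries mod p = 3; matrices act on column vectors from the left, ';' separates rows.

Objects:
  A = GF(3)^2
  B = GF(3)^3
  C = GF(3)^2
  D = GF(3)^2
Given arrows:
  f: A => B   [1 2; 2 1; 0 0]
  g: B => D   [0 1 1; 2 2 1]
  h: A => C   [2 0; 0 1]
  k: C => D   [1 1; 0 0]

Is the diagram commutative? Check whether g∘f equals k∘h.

Path 1 = f;g:
  e0=(1,0) f=>(1,2,0) g=>(2,0)
  e1=(0,1) f=>(2,1,0) g=>(1,0)
  composite₁ = [2 1; 0 0]
Path 2 = h;k:
  e0=(1,0) h=>(2,0) k=>(2,0)
  e1=(0,1) h=>(0,1) k=>(1,0)
  composite₂ = [2 1; 0 0]
Equal? equal; square commutes

Answer: COMMUTES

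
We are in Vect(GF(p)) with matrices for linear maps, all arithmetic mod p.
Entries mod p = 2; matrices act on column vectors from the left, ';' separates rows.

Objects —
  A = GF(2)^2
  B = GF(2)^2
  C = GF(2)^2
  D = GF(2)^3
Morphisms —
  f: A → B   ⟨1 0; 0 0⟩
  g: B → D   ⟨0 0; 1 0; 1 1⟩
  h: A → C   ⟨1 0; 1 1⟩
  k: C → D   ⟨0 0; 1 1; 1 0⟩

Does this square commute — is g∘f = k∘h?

Along f;g (path 1):
  e0=[1,0] f→[1,0] g→[0,1,1]
  e1=[0,1] f→[0,0] g→[0,0,0]
  result₁ = ⟨0 0; 1 0; 1 0⟩
Along h;k (path 2):
  e0=[1,0] h→[1,1] k→[0,0,1]
  e1=[0,1] h→[0,1] k→[0,1,0]
  result₂ = ⟨0 0; 0 1; 1 0⟩
Equal? distinct morphisms ✗

Answer: DOES NOT COMMUTE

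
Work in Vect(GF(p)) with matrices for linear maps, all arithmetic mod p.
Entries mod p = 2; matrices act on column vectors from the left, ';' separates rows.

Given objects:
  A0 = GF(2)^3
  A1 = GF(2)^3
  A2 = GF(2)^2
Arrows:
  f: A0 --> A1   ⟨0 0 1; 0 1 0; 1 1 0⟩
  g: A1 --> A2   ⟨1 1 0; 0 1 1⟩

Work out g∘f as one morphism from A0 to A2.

  e0=(1,0,0) f-->(0,0,1) g-->(0,1)
  e1=(0,1,0) f-->(0,1,1) g-->(1,0)
  e2=(0,0,1) f-->(1,0,0) g-->(1,0)
⟦path⟧: ⟨0 1 1; 1 0 0⟩

Answer: ⟨0 1 1; 1 0 0⟩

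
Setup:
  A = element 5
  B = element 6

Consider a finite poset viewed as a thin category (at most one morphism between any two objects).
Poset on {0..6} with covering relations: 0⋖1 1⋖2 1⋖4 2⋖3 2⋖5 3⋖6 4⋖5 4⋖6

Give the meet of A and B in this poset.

Answer: NO MEET EXISTS

Derivation:
Lower bounds of A=5 and B=6: {0,1,2,4}
  maximal lower bounds 2 and 4 are incomparable: neither 2⊑4 nor 4⊑2
→ no greatest lower bound exists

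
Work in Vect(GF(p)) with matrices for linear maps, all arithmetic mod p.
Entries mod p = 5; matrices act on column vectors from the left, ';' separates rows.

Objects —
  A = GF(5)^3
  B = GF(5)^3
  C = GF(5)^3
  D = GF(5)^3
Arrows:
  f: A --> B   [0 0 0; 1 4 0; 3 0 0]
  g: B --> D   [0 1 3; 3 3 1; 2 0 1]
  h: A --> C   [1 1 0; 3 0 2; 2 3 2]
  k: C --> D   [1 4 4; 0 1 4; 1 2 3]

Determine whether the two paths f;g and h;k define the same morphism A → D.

Along f;g (path 1):
  e0=[1,0,0] f-->[0,1,3] g-->[0,1,3]
  e1=[0,1,0] f-->[0,4,0] g-->[4,2,0]
  e2=[0,0,1] f-->[0,0,0] g-->[0,0,0]
  result₁ = [0 4 0; 1 2 0; 3 0 0]
Along h;k (path 2):
  e0=[1,0,0] h-->[1,3,2] k-->[1,1,3]
  e1=[0,1,0] h-->[1,0,3] k-->[3,2,0]
  e2=[0,0,1] h-->[0,2,2] k-->[1,0,0]
  result₂ = [1 3 1; 1 2 0; 3 0 0]
Equal? differ; not commutative

Answer: DOES NOT COMMUTE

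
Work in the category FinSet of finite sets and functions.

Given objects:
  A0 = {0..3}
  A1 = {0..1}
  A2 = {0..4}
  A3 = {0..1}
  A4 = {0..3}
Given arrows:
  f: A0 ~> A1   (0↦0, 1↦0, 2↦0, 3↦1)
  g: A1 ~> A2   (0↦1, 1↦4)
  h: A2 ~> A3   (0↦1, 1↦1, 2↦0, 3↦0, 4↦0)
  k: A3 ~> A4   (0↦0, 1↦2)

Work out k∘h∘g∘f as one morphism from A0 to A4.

  0 f~>0 g~>1 h~>1 k~>2
  1 f~>0 g~>1 h~>1 k~>2
  2 f~>0 g~>1 h~>1 k~>2
  3 f~>1 g~>4 h~>0 k~>0
⟦path⟧: (0↦2, 1↦2, 2↦2, 3↦0)

Answer: (0↦2, 1↦2, 2↦2, 3↦0)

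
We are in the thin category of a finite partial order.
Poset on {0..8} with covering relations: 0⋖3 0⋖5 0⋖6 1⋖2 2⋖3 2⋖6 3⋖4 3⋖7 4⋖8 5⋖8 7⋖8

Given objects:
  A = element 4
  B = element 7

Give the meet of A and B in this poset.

{x : x⊑A ∧ x⊑B} = {0,1,2,3}  (A=4, B=7)
  0 ⊑ 3
  1 ⊑ 3
  2 ⊑ 3
  3 ⊑ 3
glb = 3

Answer: A∧B = 3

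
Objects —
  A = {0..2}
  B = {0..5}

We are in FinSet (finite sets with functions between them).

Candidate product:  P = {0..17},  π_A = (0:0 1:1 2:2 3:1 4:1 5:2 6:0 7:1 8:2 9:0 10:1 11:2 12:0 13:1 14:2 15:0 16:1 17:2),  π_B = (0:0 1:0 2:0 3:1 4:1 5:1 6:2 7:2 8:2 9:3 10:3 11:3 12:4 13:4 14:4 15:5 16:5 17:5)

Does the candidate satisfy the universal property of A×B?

Answer: NOT A VALID PRODUCT — duplicate pair at indices 4,3

Work:
|A|·|B| = 3·6 = 18;  |P| = 18
Check the pairing map k ↦ (π_A(k), π_B(k)):
  0 : (0,0)
  1 : (1,0)
  2 : (2,0)
  3 : (1,1)
  4 : (1,1)  ✗ repeats pair of k=3
  5 : (2,1)
  6 : (0,2)
  7 : (1,2)
  8 : (2,2)
  9 : (0,3)
  10 : (1,3)
  11 : (2,3)
  12 : (0,4)
  13 : (1,4)
  14 : (2,4)
  15 : (0,5)
  16 : (1,5)
  17 : (2,5)
distinct pairs in image: 17 / 18 needed
  → (1,1) hit at k=3 and k=4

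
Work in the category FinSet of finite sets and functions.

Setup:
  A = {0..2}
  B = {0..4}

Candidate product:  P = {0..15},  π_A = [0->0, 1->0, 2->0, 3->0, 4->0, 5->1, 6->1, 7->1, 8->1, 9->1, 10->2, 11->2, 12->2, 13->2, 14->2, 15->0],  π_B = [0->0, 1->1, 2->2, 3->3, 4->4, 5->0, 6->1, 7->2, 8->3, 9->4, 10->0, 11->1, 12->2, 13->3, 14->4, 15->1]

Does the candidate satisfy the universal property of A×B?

|A|·|B| = 3·5 = 15;  |P| = 16
  → cardinalities differ; no bijection possible.

Answer: NOT A VALID PRODUCT — |P|=16 ≠ |A|·|B|=15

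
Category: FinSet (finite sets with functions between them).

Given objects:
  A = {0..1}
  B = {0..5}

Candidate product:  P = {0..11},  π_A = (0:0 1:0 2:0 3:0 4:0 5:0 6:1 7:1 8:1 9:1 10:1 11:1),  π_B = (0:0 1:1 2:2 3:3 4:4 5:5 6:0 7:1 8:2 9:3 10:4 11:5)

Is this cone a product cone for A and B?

Answer: VALID PRODUCT

Trace:
|A|·|B| = 2·6 = 12;  |P| = 12
Check the pairing map k ↦ (π_A(k), π_B(k)):
  0 : (0,0)
  1 : (0,1)
  2 : (0,2)
  3 : (0,3)
  4 : (0,4)
  5 : (0,5)
  6 : (1,0)
  7 : (1,1)
  8 : (1,2)
  9 : (1,3)
  10 : (1,4)
  11 : (1,5)
distinct pairs in image: 12 / 12 needed
  → bijection onto A×B; projections well-typed.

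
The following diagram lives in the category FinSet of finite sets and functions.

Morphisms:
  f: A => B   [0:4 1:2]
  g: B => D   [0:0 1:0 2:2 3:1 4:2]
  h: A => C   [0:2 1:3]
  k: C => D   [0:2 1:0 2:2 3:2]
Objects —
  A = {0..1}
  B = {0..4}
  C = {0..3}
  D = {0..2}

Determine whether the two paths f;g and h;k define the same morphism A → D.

Answer: COMMUTES

Work:
Along f;g (path 1):
  0 f=>4 g=>2
  1 f=>2 g=>2
  ⟦path⟧₁ = [0:2 1:2]
Along h;k (path 2):
  0 h=>2 k=>2
  1 h=>3 k=>2
  ⟦path⟧₂ = [0:2 1:2]
Equal? YES — commutes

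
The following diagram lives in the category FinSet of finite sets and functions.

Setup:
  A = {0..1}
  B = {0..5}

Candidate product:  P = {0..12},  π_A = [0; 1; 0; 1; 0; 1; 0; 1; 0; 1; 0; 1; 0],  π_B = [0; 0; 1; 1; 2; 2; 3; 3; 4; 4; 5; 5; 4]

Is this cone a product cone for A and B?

Answer: NOT A VALID PRODUCT — |P|=13 ≠ |A|·|B|=12

Trace:
|A|·|B| = 2·6 = 12;  |P| = 13
  → cardinalities differ; no bijection possible.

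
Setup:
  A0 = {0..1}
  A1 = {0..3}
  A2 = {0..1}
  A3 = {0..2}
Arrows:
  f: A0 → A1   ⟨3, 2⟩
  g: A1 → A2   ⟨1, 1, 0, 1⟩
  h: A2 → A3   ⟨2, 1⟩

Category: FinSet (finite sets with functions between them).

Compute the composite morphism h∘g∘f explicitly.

Answer: ⟨1, 2⟩

Derivation:
  0 f→3 g→1 h→1
  1 f→2 g→0 h→2
result: ⟨1, 2⟩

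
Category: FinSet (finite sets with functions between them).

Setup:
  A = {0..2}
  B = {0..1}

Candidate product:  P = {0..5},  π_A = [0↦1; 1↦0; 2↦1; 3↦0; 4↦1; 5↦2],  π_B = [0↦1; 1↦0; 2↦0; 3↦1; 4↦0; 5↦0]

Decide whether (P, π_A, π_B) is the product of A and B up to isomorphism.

Answer: NOT A VALID PRODUCT — duplicate pair at indices 2,4

Trace:
|A|·|B| = 3·2 = 6;  |P| = 6
Check the pairing map k ↦ (π_A(k), π_B(k)):
  0 ↦ (1,1)
  1 ↦ (0,0)
  2 ↦ (1,0)
  3 ↦ (0,1)
  4 ↦ (1,0)  ✗ repeats pair of k=2
  5 ↦ (2,0)
distinct pairs in image: 5 / 6 needed
  → (1,0) hit at k=2 and k=4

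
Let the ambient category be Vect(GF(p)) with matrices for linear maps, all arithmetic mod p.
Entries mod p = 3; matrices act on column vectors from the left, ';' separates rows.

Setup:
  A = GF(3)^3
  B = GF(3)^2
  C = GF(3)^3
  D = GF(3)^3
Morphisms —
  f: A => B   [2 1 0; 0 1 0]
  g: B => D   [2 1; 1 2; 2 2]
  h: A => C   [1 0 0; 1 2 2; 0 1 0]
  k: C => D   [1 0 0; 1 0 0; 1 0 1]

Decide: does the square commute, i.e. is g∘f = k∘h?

Answer: DOES NOT COMMUTE

Work:
1) trace f;g:
  e0=⟨1,0,0⟩ f=>⟨2,0⟩ g=>⟨1,2,1⟩
  e1=⟨0,1,0⟩ f=>⟨1,1⟩ g=>⟨0,0,1⟩
  e2=⟨0,0,1⟩ f=>⟨0,0⟩ g=>⟨0,0,0⟩
  result₁ = [1 0 0; 2 0 0; 1 1 0]
2) trace h;k:
  e0=⟨1,0,0⟩ h=>⟨1,1,0⟩ k=>⟨1,1,1⟩
  e1=⟨0,1,0⟩ h=>⟨0,2,1⟩ k=>⟨0,0,1⟩
  e2=⟨0,0,1⟩ h=>⟨0,2,0⟩ k=>⟨0,0,0⟩
  result₂ = [1 0 0; 1 0 0; 1 1 0]
Equal? NO — does not commute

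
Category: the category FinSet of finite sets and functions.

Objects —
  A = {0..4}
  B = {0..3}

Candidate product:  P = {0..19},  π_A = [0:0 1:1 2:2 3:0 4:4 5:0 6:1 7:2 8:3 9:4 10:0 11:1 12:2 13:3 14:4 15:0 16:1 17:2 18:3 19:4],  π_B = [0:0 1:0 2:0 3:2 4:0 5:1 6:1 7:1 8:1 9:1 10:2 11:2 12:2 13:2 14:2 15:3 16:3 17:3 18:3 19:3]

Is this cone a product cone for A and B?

|A|·|B| = 5·4 = 20;  |P| = 20
Check the pairing map k ↦ (π_A(k), π_B(k)):
  0 : (0,0)
  1 : (1,0)
  2 : (2,0)
  3 : (0,2)
  4 : (4,0)
  5 : (0,1)
  6 : (1,1)
  7 : (2,1)
  8 : (3,1)
  9 : (4,1)
  10 : (0,2)  ✗ repeats pair of k=3
  11 : (1,2)
  12 : (2,2)
  13 : (3,2)
  14 : (4,2)
  15 : (0,3)
  16 : (1,3)
  17 : (2,3)
  18 : (3,3)
  19 : (4,3)
distinct pairs in image: 19 / 20 needed
  → (0,2) hit at k=3 and k=10

Answer: NOT A VALID PRODUCT — duplicate pair at indices 10,3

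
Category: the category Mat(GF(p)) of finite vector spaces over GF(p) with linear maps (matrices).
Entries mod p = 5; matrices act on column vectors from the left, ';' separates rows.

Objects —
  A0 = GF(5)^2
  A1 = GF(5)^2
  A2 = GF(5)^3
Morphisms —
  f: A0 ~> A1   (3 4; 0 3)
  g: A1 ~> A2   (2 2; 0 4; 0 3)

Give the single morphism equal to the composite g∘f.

Answer: (1 4; 0 2; 0 4)

Trace:
  e0=⟨1,0⟩ f~>⟨3,0⟩ g~>⟨1,0,0⟩
  e1=⟨0,1⟩ f~>⟨4,3⟩ g~>⟨4,2,4⟩
composite: (1 4; 0 2; 0 4)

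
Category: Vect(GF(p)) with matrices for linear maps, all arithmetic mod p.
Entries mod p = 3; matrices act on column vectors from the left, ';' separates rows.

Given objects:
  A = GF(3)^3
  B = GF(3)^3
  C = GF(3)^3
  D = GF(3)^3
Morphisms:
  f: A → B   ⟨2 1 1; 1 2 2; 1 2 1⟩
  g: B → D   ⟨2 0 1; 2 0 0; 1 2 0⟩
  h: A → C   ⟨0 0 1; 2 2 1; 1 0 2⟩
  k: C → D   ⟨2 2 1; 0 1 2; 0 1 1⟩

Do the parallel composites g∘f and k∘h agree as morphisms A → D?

Answer: DOES NOT COMMUTE

Work:
1) trace f;g:
  e0=[1,0,0] f→[2,1,1] g→[2,1,1]
  e1=[0,1,0] f→[1,2,2] g→[1,2,2]
  e2=[0,0,1] f→[1,2,1] g→[0,2,2]
  composite₁ = ⟨2 1 0; 1 2 2; 1 2 2⟩
2) trace h;k:
  e0=[1,0,0] h→[0,2,1] k→[2,1,0]
  e1=[0,1,0] h→[0,2,0] k→[1,2,2]
  e2=[0,0,1] h→[1,1,2] k→[0,2,0]
  composite₂ = ⟨2 1 0; 1 2 2; 0 2 0⟩
Equal? NO — does not commute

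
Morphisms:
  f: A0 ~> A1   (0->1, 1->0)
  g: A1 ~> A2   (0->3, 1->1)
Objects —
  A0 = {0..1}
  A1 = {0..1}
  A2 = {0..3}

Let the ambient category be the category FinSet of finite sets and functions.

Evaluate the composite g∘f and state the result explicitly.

  0 f~>1 g~>1
  1 f~>0 g~>3
result: (0->1, 1->3)

Answer: (0->1, 1->3)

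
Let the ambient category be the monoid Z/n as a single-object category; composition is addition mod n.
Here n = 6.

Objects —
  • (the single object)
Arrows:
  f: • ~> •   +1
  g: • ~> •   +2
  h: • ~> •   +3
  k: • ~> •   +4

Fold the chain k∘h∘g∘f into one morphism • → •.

Answer: +4

Work:
  0 +1≡1 +2≡3 +3≡0 +4≡4  (mod 6)
result: +4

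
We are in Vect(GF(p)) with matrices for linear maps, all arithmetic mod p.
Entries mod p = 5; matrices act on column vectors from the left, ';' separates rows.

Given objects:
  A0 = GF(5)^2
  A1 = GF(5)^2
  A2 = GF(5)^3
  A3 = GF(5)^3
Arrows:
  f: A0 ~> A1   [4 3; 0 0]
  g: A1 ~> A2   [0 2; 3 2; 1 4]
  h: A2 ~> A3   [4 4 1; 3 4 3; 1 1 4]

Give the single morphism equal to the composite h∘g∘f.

Answer: [2 4; 0 0; 3 1]

Trace:
  e0=[1,0] f~>[4,0] g~>[0,2,4] h~>[2,0,3]
  e1=[0,1] f~>[3,0] g~>[0,4,3] h~>[4,0,1]
composite: [2 4; 0 0; 3 1]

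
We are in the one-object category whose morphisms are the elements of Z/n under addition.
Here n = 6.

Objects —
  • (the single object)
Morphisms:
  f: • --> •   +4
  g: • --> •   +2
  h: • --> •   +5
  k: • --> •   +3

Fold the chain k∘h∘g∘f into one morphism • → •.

Answer: +2

Work:
  0 +4≡4 +2≡0 +5≡5 +3≡2  (mod 6)
result: +2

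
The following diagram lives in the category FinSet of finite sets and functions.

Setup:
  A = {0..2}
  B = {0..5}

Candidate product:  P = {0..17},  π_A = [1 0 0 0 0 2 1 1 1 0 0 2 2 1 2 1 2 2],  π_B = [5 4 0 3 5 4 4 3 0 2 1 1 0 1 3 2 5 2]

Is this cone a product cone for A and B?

|A|·|B| = 3·6 = 18;  |P| = 18
Check the pairing map k ↦ (π_A(k), π_B(k)):
  0 -> (1,5)
  1 -> (0,4)
  2 -> (0,0)
  3 -> (0,3)
  4 -> (0,5)
  5 -> (2,4)
  6 -> (1,4)
  7 -> (1,3)
  8 -> (1,0)
  9 -> (0,2)
  10 -> (0,1)
  11 -> (2,1)
  12 -> (2,0)
  13 -> (1,1)
  14 -> (2,3)
  15 -> (1,2)
  16 -> (2,5)
  17 -> (2,2)
distinct pairs in image: 18 / 18 needed
  → bijection onto A×B; projections well-typed.

Answer: VALID PRODUCT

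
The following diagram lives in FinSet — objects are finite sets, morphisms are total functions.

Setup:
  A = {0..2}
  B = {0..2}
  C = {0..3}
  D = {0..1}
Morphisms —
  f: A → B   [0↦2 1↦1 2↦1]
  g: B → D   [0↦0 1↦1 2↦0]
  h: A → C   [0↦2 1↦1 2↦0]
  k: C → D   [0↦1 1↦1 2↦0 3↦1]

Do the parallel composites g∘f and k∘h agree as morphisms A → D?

Along f;g (path 1):
  0 f→2 g→0
  1 f→1 g→1
  2 f→1 g→1
  composite₁ = [0↦0 1↦1 2↦1]
Along h;k (path 2):
  0 h→2 k→0
  1 h→1 k→1
  2 h→0 k→1
  composite₂ = [0↦0 1↦1 2↦1]
Equal? equal; square commutes

Answer: COMMUTES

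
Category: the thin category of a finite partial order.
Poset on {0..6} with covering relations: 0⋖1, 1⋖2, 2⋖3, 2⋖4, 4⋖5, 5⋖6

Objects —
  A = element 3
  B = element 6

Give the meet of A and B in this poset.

Answer: A∧B = 2

Work:
Common predecessors of 3,6: {0,1,2}
  0 ⊑ 2
  1 ⊑ 2
  2 ⊑ 2
glb = 2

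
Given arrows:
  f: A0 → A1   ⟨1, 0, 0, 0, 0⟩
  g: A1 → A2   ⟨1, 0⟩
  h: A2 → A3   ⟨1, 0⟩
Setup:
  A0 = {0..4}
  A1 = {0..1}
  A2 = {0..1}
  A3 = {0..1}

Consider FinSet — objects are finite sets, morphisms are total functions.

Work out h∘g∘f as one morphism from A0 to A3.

  0 f→1 g→0 h→1
  1 f→0 g→1 h→0
  2 f→0 g→1 h→0
  3 f→0 g→1 h→0
  4 f→0 g→1 h→0
result: ⟨1, 0, 0, 0, 0⟩

Answer: ⟨1, 0, 0, 0, 0⟩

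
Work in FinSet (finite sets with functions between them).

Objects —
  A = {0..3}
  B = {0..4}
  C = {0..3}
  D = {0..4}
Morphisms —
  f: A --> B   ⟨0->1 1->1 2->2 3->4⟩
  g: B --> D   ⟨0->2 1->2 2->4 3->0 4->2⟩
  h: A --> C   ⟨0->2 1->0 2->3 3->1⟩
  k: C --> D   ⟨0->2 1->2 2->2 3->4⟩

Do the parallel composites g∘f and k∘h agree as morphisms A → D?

Answer: COMMUTES

Trace:
Path 1 = f;g:
  0 f-->1 g-->2
  1 f-->1 g-->2
  2 f-->2 g-->4
  3 f-->4 g-->2
  ⟦path⟧₁ = ⟨0->2 1->2 2->4 3->2⟩
Path 2 = h;k:
  0 h-->2 k-->2
  1 h-->0 k-->2
  2 h-->3 k-->4
  3 h-->1 k-->2
  ⟦path⟧₂ = ⟨0->2 1->2 2->4 3->2⟩
Equal? same morphism ✓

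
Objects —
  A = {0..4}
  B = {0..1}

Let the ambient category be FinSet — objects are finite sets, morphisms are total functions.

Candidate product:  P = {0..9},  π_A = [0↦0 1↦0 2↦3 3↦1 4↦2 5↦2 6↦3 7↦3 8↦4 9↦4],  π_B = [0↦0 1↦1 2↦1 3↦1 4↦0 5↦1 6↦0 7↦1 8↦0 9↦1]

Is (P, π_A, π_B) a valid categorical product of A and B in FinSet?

Answer: NOT A VALID PRODUCT — duplicate pair at indices 7,2

Trace:
|A|·|B| = 5·2 = 10;  |P| = 10
Check the pairing map k ↦ (π_A(k), π_B(k)):
  0 ↦ (0,0)
  1 ↦ (0,1)
  2 ↦ (3,1)
  3 ↦ (1,1)
  4 ↦ (2,0)
  5 ↦ (2,1)
  6 ↦ (3,0)
  7 ↦ (3,1)  ✗ repeats pair of k=2
  8 ↦ (4,0)
  9 ↦ (4,1)
distinct pairs in image: 9 / 10 needed
  → (3,1) hit at k=2 and k=7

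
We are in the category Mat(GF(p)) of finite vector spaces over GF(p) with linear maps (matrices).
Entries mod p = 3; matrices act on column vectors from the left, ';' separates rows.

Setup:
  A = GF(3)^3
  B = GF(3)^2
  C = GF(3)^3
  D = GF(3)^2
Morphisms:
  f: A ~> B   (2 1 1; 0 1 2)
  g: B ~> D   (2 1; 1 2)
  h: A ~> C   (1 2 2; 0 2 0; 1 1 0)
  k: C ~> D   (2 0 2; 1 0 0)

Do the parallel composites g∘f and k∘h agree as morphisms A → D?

1) trace f;g:
  e0=⟨1,0,0⟩ f~>⟨2,0⟩ g~>⟨1,2⟩
  e1=⟨0,1,0⟩ f~>⟨1,1⟩ g~>⟨0,0⟩
  e2=⟨0,0,1⟩ f~>⟨1,2⟩ g~>⟨1,2⟩
  composite₁ = (1 0 1; 2 0 2)
2) trace h;k:
  e0=⟨1,0,0⟩ h~>⟨1,0,1⟩ k~>⟨1,1⟩
  e1=⟨0,1,0⟩ h~>⟨2,2,1⟩ k~>⟨0,2⟩
  e2=⟨0,0,1⟩ h~>⟨2,0,0⟩ k~>⟨1,2⟩
  composite₂ = (1 0 1; 1 2 2)
Equal? differ; not commutative

Answer: DOES NOT COMMUTE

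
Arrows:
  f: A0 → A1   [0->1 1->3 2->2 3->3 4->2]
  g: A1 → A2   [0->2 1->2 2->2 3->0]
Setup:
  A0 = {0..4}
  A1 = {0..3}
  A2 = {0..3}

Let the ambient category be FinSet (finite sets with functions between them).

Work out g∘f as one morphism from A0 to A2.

Answer: [0->2 1->0 2->2 3->0 4->2]

Derivation:
  0 f→1 g→2
  1 f→3 g→0
  2 f→2 g→2
  3 f→3 g→0
  4 f→2 g→2
⟦path⟧: [0->2 1->0 2->2 3->0 4->2]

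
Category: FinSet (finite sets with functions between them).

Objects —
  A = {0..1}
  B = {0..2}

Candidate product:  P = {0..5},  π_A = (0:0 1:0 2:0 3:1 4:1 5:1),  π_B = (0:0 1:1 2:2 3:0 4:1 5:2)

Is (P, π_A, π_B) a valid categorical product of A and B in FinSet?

|A|·|B| = 2·3 = 6;  |P| = 6
Check the pairing map k ↦ (π_A(k), π_B(k)):
  0 : (0,0)
  1 : (0,1)
  2 : (0,2)
  3 : (1,0)
  4 : (1,1)
  5 : (1,2)
distinct pairs in image: 6 / 6 needed
  → bijection onto A×B; projections well-typed.

Answer: VALID PRODUCT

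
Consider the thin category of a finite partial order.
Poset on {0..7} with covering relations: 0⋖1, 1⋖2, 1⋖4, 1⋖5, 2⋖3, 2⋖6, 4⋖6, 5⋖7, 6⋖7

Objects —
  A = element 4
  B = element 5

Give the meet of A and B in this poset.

Answer: A∧B = 1

Trace:
{x : x≤A ∧ x≤B} = {0,1}  (A=4, B=5)
  0 ≤ 1
  1 ≤ 1
glb = 1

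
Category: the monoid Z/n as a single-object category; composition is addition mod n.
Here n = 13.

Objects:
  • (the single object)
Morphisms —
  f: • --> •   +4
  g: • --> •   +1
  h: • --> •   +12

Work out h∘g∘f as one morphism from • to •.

  0 +4≡4 +1≡5 +12≡4  (mod 13)
composite: +4

Answer: +4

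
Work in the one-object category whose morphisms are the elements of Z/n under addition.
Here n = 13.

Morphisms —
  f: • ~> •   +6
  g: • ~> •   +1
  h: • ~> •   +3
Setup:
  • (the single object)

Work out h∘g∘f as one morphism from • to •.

Answer: +10

Work:
  0 +6≡6 +1≡7 +3≡10  (mod 13)
⟦path⟧: +10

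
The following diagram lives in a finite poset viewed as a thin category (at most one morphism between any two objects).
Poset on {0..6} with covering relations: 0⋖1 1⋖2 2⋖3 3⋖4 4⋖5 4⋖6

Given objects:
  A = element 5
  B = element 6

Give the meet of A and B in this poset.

Answer: A∧B = 4

Work:
Common predecessors of 5,6: {0,1,2,3,4}
  0 ⊑ 4
  1 ⊑ 4
  2 ⊑ 4
  3 ⊑ 4
  4 ⊑ 4
glb = 4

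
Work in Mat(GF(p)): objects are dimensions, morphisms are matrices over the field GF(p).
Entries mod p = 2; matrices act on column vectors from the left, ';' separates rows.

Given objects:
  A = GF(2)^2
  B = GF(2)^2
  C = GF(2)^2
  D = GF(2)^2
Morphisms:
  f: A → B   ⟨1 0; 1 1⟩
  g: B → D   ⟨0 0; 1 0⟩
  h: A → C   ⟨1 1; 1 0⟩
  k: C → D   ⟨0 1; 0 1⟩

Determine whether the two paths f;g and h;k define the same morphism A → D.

1) trace f;g:
  e0=[1,0] f→[1,1] g→[0,1]
  e1=[0,1] f→[0,1] g→[0,0]
  ⟦path⟧₁ = ⟨0 0; 1 0⟩
2) trace h;k:
  e0=[1,0] h→[1,1] k→[1,1]
  e1=[0,1] h→[1,0] k→[0,0]
  ⟦path⟧₂ = ⟨1 0; 1 0⟩
Equal? distinct morphisms ✗

Answer: DOES NOT COMMUTE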